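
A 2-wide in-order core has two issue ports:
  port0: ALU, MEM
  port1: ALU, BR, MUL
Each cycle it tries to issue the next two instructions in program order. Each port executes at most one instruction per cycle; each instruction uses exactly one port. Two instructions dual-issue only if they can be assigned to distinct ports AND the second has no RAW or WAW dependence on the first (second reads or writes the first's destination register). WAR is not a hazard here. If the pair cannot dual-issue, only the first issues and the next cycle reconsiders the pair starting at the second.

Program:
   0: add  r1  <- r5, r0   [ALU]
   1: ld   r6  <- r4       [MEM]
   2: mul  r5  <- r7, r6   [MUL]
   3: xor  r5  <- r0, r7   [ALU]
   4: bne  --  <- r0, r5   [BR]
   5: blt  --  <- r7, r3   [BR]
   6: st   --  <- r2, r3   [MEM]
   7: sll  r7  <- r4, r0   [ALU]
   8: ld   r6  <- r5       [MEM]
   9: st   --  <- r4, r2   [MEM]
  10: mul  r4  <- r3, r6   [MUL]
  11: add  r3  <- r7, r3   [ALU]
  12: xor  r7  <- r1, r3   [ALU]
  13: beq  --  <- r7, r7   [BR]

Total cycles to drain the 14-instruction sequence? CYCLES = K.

0. add.ALU;ld.MEM @i0+i1  | 2-wide
1. mul.MUL @i2  | WAW r5
2. xor.ALU @i3  | RAW r5
3. bne.BR @i4  | no-port BR/BR
4. blt.BR;st.MEM @i5+i6  | 2-wide
5. sll.ALU;ld.MEM @i7+i8  | 2-wide
6. st.MEM;mul.MUL @i9+i10  | 2-wide
7. add.ALU @i11  | RAW r3
8. xor.ALU @i12  | RAW r7
9. beq.BR @i13  | tail

CYCLES = 10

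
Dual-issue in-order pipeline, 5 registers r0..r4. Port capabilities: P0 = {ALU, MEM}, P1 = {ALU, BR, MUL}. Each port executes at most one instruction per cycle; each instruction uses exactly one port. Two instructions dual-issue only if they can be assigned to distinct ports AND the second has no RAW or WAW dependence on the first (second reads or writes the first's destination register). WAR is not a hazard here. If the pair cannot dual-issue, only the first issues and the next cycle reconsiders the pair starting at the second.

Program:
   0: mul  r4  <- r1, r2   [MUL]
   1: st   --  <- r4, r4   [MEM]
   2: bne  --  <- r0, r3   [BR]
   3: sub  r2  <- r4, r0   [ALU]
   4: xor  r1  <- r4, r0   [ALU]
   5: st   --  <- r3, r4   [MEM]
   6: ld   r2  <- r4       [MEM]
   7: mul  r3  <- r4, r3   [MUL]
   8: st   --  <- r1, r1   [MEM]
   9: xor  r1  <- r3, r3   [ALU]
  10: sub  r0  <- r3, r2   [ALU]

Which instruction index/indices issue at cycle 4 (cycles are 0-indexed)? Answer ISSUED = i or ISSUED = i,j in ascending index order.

  cy0 -> i0 (mul) RAW r4
  cy1 -> i1/i2 (st/bne) pair
  cy2 -> i3/i4 (sub/xor) pair
  cy3 -> i5 (st) no-port MEM/MEM
  cy4 -> i6/i7 (ld/mul) pair
  cy5 -> i8/i9 (st/xor) pair
  cy6 -> i10 (sub) tail

ISSUED = 6,7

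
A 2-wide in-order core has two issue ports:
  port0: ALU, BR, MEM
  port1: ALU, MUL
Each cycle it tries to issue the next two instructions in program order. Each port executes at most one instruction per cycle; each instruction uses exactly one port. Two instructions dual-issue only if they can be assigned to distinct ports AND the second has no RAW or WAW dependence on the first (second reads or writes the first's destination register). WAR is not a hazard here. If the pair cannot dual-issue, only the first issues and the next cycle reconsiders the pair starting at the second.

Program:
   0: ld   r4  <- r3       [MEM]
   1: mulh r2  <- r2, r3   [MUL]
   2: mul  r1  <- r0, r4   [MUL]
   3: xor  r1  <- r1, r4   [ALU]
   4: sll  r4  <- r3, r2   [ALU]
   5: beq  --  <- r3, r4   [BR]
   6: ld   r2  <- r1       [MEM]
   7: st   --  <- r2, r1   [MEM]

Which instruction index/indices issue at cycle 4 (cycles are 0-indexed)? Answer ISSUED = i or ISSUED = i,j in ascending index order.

0. ld.MEM+mulh.MUL @i0,i1  | dual
1. mul.MUL @i2  | RAW+WAW r1
2. xor.ALU+sll.ALU @i3,i4  | dual
3. beq.BR @i5  | no-port BR/MEM
4. ld.MEM @i6  | no-port MEM/MEM
5. st.MEM @i7  | tail

ISSUED = 6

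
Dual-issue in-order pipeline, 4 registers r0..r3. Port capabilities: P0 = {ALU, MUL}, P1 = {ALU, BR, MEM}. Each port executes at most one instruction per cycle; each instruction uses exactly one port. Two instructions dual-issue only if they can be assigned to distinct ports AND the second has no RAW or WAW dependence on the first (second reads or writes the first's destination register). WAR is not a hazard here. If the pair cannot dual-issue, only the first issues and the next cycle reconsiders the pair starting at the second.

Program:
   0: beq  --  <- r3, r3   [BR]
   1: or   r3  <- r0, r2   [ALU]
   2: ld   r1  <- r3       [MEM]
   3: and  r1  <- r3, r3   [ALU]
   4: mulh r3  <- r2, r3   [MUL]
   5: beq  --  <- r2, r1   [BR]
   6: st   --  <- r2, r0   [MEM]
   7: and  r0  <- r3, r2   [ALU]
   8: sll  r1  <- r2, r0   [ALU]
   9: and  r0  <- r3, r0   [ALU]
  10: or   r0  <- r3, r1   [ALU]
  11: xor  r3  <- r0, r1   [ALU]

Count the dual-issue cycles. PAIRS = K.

PAIRS = 4

0. beq.BR/or.ALU @i0/i1  | pair
1. ld.MEM @i2  | WAW r1
2. and.ALU/mulh.MUL @i3/i4  | pair
3. beq.BR @i5  | no-port BR/MEM
4. st.MEM/and.ALU @i6/i7  | pair
5. sll.ALU/and.ALU @i8/i9  | pair
6. or.ALU @i10  | RAW r0
7. xor.ALU @i11  | tail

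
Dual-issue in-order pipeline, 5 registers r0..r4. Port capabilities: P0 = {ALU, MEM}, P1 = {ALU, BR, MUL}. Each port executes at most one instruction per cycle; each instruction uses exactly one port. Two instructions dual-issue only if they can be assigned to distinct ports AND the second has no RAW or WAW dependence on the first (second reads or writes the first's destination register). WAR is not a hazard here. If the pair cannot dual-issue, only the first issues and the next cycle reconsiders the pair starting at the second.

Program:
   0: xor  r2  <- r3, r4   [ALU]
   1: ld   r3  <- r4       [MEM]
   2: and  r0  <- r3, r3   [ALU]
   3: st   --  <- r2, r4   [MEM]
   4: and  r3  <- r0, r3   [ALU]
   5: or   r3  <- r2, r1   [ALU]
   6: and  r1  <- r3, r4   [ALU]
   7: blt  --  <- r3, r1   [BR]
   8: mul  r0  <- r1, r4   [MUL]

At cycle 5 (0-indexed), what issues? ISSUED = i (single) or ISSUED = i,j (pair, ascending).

ISSUED = 7

#0 head=0: xor.ALU+ld.MEM i0,i1 dual
#1 head=2: and.ALU+st.MEM i2,i3 dual
#2 head=4: and.ALU i4 WAW r3
#3 head=5: or.ALU i5 RAW r3
#4 head=6: and.ALU i6 RAW r1
#5 head=7: blt.BR i7 no-port BR/MUL
#6 head=8: mul.MUL i8 tail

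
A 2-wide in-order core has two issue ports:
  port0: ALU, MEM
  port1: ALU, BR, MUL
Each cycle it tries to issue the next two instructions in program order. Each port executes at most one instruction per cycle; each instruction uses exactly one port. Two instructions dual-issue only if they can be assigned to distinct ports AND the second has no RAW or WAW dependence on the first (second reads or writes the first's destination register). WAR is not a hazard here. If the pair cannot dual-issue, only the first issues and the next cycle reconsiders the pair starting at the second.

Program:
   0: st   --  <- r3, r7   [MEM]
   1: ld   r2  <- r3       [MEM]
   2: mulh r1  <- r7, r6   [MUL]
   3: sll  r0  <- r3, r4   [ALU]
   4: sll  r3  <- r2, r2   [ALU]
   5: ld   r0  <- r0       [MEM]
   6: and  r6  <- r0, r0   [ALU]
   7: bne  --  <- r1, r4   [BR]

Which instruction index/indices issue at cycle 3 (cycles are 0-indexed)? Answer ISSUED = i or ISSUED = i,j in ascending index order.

ISSUED = 5

[0] i0  st.MEM  -- no-port MEM/MEM
[1] i1&i2  ld.MEM+mulh.MUL  -- pair
[2] i3&i4  sll.ALU+sll.ALU  -- pair
[3] i5  ld.MEM  -- RAW r0
[4] i6&i7  and.ALU+bne.BR  -- pair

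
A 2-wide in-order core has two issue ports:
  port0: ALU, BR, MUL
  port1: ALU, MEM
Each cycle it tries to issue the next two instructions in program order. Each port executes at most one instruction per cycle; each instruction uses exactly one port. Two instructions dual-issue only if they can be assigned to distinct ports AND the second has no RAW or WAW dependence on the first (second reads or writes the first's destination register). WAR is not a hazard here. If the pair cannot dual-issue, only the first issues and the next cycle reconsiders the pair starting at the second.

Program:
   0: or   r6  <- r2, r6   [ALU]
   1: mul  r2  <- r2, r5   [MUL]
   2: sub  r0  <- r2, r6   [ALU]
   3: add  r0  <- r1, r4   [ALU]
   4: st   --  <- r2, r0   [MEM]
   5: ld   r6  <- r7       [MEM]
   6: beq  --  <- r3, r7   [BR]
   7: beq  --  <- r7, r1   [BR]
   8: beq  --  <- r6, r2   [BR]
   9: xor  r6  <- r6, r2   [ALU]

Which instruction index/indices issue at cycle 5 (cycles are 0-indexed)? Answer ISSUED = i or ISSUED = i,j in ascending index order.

ISSUED = 7

  cy0 -> i0,i1 (or+mul) 2-wide
  cy1 -> i2 (sub) WAW r0
  cy2 -> i3 (add) RAW r0
  cy3 -> i4 (st) no-port MEM/MEM
  cy4 -> i5,i6 (ld+beq) 2-wide
  cy5 -> i7 (beq) no-port BR/BR
  cy6 -> i8,i9 (beq+xor) 2-wide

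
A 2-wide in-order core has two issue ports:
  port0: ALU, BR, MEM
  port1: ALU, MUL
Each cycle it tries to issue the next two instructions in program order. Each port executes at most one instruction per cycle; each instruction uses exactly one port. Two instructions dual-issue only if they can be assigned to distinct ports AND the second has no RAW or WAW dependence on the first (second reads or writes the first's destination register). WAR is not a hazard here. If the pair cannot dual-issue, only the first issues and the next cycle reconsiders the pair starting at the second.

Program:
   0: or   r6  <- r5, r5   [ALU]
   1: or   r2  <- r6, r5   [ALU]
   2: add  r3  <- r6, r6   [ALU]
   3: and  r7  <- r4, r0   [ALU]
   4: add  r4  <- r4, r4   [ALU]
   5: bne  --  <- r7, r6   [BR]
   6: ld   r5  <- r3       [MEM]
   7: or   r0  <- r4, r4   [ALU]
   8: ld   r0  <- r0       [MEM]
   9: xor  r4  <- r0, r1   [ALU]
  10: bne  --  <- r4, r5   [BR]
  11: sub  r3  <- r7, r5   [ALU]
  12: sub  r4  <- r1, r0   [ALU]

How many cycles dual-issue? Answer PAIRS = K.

  cy0 -> i0 (or.ALU) RAW r6
  cy1 -> i1+i2 (or.ALU/add.ALU) dual
  cy2 -> i3+i4 (and.ALU/add.ALU) dual
  cy3 -> i5 (bne.BR) no-port BR/MEM
  cy4 -> i6+i7 (ld.MEM/or.ALU) dual
  cy5 -> i8 (ld.MEM) RAW r0
  cy6 -> i9 (xor.ALU) RAW r4
  cy7 -> i10+i11 (bne.BR/sub.ALU) dual
  cy8 -> i12 (sub.ALU) tail

PAIRS = 4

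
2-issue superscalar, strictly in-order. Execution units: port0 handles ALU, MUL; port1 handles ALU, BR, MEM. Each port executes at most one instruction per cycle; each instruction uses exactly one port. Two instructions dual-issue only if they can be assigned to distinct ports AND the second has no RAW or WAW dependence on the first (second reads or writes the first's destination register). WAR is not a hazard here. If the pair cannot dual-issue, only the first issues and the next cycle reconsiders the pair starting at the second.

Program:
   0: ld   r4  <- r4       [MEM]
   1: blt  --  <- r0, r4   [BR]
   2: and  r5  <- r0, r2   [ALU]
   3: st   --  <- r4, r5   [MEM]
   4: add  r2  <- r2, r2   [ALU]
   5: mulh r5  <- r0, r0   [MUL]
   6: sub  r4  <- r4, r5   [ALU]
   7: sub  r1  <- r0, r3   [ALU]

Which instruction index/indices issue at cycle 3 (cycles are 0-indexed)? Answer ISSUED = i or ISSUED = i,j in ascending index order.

ISSUED = 5

c0: i0 ld.MEM  no-port MEM/BR
c1: i1+i2 blt.BR+and.ALU  2-wide
c2: i3+i4 st.MEM+add.ALU  2-wide
c3: i5 mulh.MUL  RAW r5
c4: i6+i7 sub.ALU+sub.ALU  2-wide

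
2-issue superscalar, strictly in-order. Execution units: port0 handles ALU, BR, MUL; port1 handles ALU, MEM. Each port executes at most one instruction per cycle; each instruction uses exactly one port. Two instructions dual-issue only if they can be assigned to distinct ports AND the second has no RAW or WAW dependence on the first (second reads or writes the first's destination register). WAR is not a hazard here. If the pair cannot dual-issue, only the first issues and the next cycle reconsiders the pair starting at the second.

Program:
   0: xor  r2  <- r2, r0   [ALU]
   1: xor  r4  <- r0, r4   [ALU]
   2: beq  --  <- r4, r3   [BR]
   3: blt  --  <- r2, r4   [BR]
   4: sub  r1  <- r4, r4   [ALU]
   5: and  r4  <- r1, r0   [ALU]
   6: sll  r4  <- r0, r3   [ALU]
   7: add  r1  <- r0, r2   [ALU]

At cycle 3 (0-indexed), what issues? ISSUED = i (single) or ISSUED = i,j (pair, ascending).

ISSUED = 5

  cy0 -> i0&i1 (xor.ALU/xor.ALU) dual
  cy1 -> i2 (beq.BR) no-port BR/BR
  cy2 -> i3&i4 (blt.BR/sub.ALU) dual
  cy3 -> i5 (and.ALU) WAW r4
  cy4 -> i6&i7 (sll.ALU/add.ALU) dual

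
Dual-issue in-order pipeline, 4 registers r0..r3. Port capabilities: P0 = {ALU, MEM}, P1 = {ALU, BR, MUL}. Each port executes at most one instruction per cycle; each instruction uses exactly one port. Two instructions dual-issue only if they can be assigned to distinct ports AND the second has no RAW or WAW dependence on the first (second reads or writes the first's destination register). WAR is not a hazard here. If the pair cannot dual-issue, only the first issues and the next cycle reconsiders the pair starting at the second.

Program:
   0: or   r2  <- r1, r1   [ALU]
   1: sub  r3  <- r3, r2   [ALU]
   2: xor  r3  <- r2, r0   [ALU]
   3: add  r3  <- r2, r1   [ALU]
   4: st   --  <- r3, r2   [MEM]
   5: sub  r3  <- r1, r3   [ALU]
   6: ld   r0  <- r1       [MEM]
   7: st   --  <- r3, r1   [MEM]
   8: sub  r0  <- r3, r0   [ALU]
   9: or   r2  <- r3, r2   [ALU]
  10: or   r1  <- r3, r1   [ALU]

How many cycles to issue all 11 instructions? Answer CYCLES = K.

#0 head=0: or.ALU i0 RAW r2
#1 head=1: sub.ALU i1 WAW r3
#2 head=2: xor.ALU i2 WAW r3
#3 head=3: add.ALU i3 RAW r3
#4 head=4: st.MEM/sub.ALU i4+i5 pair
#5 head=6: ld.MEM i6 no-port MEM/MEM
#6 head=7: st.MEM/sub.ALU i7+i8 pair
#7 head=9: or.ALU/or.ALU i9+i10 pair

CYCLES = 8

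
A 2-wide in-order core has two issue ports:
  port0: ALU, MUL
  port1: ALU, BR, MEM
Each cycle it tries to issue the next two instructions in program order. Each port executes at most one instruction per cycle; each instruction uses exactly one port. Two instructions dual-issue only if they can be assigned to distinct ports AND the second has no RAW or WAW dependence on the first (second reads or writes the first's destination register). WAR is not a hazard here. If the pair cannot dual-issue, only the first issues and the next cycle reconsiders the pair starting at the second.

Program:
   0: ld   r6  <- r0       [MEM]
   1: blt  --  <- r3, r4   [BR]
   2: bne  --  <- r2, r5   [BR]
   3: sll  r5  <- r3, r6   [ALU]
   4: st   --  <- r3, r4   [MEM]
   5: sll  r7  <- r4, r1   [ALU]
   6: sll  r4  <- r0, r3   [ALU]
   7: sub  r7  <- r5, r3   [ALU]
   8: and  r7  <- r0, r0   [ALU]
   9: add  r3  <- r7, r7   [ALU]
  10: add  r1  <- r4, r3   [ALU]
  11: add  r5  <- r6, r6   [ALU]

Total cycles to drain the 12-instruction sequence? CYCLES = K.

0. ld @i0  | no-port MEM/BR
1. blt @i1  | no-port BR/BR
2. bne;sll @i2&i3  | 2-wide
3. st;sll @i4&i5  | 2-wide
4. sll;sub @i6&i7  | 2-wide
5. and @i8  | RAW r7
6. add @i9  | RAW r3
7. add;add @i10&i11  | 2-wide

CYCLES = 8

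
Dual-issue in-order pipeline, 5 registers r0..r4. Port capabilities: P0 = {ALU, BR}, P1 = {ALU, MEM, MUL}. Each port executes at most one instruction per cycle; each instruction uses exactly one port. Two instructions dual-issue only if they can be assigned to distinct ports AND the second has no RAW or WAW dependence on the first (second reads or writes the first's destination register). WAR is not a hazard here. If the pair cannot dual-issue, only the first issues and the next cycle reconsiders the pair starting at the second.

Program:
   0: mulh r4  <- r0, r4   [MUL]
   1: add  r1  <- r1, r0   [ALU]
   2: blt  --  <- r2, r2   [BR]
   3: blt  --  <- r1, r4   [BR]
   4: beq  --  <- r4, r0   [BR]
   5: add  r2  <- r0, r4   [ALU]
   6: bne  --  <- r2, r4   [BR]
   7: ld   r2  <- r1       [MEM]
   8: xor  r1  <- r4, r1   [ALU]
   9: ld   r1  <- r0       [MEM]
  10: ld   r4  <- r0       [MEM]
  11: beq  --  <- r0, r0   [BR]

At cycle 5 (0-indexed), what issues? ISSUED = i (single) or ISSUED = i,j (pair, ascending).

ISSUED = 8

c0: i0&i1 mulh+add  dual
c1: i2 blt  no-port BR/BR
c2: i3 blt  no-port BR/BR
c3: i4&i5 beq+add  dual
c4: i6&i7 bne+ld  dual
c5: i8 xor  WAW r1
c6: i9 ld  no-port MEM/MEM
c7: i10&i11 ld+beq  dual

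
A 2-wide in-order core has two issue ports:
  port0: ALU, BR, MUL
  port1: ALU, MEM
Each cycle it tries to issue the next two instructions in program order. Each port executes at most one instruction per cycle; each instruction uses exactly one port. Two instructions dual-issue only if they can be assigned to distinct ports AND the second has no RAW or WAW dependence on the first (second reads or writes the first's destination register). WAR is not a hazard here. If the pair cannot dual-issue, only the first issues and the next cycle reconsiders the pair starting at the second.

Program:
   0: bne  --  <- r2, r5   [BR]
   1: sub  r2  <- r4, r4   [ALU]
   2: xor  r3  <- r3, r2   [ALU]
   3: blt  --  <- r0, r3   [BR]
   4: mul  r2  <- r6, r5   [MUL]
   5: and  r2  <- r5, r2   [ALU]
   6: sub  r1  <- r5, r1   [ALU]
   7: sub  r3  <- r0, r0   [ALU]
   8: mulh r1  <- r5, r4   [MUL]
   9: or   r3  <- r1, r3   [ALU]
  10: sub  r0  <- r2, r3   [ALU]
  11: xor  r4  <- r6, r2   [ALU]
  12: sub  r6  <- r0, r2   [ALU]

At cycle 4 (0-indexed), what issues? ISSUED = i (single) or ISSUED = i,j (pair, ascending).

  cy0 -> i0+i1 (bne.BR/sub.ALU) pair
  cy1 -> i2 (xor.ALU) RAW r3
  cy2 -> i3 (blt.BR) no-port BR/MUL
  cy3 -> i4 (mul.MUL) RAW+WAW r2
  cy4 -> i5+i6 (and.ALU/sub.ALU) pair
  cy5 -> i7+i8 (sub.ALU/mulh.MUL) pair
  cy6 -> i9 (or.ALU) RAW r3
  cy7 -> i10+i11 (sub.ALU/xor.ALU) pair
  cy8 -> i12 (sub.ALU) tail

ISSUED = 5,6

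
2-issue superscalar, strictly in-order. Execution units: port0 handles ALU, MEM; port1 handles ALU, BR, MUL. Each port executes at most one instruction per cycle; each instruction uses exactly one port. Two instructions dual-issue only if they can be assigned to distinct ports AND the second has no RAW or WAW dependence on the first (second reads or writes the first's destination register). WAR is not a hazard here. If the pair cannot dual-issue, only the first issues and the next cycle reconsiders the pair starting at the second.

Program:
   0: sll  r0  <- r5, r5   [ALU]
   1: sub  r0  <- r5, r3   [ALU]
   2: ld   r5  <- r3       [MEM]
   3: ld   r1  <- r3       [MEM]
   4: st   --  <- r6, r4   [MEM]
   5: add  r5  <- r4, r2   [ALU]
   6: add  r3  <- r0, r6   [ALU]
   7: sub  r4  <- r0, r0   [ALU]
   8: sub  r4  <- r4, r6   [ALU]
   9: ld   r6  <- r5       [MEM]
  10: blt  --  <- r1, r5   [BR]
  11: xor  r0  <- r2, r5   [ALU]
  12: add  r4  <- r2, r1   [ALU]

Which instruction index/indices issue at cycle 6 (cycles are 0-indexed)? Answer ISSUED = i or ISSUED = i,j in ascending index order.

ISSUED = 10,11

0. sll.ALU @i0  | WAW r0
1. sub.ALU ld.MEM @i1,i2  | pair
2. ld.MEM @i3  | no-port MEM/MEM
3. st.MEM add.ALU @i4,i5  | pair
4. add.ALU sub.ALU @i6,i7  | pair
5. sub.ALU ld.MEM @i8,i9  | pair
6. blt.BR xor.ALU @i10,i11  | pair
7. add.ALU @i12  | tail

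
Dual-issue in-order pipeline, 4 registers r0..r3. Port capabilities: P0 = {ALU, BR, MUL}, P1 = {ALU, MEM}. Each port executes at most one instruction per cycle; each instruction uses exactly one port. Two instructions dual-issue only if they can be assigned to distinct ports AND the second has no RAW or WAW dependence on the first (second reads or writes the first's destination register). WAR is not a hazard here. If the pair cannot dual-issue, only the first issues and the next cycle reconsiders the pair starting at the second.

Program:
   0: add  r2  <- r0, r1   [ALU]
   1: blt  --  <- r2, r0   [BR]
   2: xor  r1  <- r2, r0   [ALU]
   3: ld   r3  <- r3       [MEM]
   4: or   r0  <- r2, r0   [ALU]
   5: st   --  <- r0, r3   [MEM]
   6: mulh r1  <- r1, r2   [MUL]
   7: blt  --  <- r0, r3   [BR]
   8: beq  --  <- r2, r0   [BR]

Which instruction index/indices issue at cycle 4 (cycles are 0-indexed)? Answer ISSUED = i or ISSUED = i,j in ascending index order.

c0: i0 add.ALU  RAW r2
c1: i1/i2 blt.BR+xor.ALU  pair
c2: i3/i4 ld.MEM+or.ALU  pair
c3: i5/i6 st.MEM+mulh.MUL  pair
c4: i7 blt.BR  no-port BR/BR
c5: i8 beq.BR  tail

ISSUED = 7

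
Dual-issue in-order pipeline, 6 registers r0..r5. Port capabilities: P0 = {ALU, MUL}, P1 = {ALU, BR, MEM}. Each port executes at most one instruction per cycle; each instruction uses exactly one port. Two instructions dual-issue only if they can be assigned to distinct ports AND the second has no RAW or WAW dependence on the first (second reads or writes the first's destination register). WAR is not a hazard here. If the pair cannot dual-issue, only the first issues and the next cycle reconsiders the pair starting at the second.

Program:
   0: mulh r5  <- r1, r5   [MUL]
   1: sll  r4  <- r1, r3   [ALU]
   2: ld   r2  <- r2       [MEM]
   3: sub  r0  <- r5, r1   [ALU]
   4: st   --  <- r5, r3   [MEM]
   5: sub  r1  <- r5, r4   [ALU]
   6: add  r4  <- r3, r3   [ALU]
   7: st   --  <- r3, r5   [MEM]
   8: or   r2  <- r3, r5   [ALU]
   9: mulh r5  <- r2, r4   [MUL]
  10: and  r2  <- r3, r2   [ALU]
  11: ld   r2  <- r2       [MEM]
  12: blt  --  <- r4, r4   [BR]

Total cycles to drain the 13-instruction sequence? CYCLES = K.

CYCLES = 8

c0: i0&i1 mulh.MUL sll.ALU  2-wide
c1: i2&i3 ld.MEM sub.ALU  2-wide
c2: i4&i5 st.MEM sub.ALU  2-wide
c3: i6&i7 add.ALU st.MEM  2-wide
c4: i8 or.ALU  RAW r2
c5: i9&i10 mulh.MUL and.ALU  2-wide
c6: i11 ld.MEM  no-port MEM/BR
c7: i12 blt.BR  tail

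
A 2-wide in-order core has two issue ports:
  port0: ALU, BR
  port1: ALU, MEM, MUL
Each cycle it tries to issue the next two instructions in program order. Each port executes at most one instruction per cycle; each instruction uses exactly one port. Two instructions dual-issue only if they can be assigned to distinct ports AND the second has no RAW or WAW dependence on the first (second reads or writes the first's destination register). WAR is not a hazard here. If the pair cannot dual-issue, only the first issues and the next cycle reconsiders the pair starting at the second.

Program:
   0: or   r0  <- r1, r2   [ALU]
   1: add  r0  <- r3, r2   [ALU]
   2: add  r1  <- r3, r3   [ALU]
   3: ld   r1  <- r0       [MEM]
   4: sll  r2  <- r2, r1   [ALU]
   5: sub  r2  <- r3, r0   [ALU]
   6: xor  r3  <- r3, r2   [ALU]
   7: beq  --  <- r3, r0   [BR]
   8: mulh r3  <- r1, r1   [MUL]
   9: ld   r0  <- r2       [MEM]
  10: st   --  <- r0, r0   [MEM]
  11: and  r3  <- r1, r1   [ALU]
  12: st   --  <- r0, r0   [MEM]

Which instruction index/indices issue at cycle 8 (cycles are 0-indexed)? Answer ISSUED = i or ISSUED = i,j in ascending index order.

t=0 i0:or ; WAW r0
t=1 i1,i2:add add ; 2-wide
t=2 i3:ld ; RAW r1
t=3 i4:sll ; WAW r2
t=4 i5:sub ; RAW r2
t=5 i6:xor ; RAW r3
t=6 i7,i8:beq mulh ; 2-wide
t=7 i9:ld ; no-port MEM/MEM
t=8 i10,i11:st and ; 2-wide
t=9 i12:st ; tail

ISSUED = 10,11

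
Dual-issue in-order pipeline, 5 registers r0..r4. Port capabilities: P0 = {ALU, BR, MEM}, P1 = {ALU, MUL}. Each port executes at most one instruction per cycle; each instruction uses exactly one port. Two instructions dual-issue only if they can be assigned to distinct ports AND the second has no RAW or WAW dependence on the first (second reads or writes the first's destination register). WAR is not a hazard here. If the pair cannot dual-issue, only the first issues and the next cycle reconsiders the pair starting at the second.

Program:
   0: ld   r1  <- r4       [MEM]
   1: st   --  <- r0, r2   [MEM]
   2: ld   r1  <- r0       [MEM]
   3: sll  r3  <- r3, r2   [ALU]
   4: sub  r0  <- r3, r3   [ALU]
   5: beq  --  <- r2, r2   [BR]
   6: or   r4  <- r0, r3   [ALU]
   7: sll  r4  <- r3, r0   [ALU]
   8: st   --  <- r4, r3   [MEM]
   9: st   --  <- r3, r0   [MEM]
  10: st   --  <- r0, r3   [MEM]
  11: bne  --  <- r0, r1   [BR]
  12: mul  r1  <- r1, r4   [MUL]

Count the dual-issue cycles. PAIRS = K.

PAIRS = 3

[0] i0  ld  -- no-port MEM/MEM
[1] i1  st  -- no-port MEM/MEM
[2] i2&i3  ld+sll  -- pair
[3] i4&i5  sub+beq  -- pair
[4] i6  or  -- WAW r4
[5] i7  sll  -- RAW r4
[6] i8  st  -- no-port MEM/MEM
[7] i9  st  -- no-port MEM/MEM
[8] i10  st  -- no-port MEM/BR
[9] i11&i12  bne+mul  -- pair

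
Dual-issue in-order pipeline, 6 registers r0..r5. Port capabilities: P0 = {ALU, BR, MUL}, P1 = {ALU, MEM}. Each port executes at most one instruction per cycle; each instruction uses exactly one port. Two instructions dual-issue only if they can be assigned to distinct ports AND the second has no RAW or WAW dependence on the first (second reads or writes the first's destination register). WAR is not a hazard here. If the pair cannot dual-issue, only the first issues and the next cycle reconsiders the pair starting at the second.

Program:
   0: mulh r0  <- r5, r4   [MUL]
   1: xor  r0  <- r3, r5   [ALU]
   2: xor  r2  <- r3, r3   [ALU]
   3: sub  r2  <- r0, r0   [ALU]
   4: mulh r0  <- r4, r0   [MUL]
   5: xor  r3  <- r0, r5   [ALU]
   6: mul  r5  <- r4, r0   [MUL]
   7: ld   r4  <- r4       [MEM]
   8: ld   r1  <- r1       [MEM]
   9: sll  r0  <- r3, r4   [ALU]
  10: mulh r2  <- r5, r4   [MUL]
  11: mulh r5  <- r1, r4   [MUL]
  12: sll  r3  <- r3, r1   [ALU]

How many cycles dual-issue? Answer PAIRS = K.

PAIRS = 5

#0 head=0: mulh i0 WAW r0
#1 head=1: xor/xor i1&i2 pair
#2 head=3: sub/mulh i3&i4 pair
#3 head=5: xor/mul i5&i6 pair
#4 head=7: ld i7 no-port MEM/MEM
#5 head=8: ld/sll i8&i9 pair
#6 head=10: mulh i10 no-port MUL/MUL
#7 head=11: mulh/sll i11&i12 pair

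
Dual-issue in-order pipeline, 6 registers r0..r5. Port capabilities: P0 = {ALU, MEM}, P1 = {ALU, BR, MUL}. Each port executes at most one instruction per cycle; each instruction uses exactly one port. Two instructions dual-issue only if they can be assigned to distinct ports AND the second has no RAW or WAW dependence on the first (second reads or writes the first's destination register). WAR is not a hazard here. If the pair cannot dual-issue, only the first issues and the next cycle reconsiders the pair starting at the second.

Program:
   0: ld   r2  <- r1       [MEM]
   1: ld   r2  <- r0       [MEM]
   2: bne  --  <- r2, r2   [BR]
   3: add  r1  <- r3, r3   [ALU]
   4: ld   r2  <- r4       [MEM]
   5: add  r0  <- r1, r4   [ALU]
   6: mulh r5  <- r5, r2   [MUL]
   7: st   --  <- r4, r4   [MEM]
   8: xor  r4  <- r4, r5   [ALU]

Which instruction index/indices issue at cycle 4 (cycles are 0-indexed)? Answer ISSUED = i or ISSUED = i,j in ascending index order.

ISSUED = 6,7

0. ld.MEM @i0  | no-port MEM/MEM
1. ld.MEM @i1  | RAW r2
2. bne.BR add.ALU @i2&i3  | pair
3. ld.MEM add.ALU @i4&i5  | pair
4. mulh.MUL st.MEM @i6&i7  | pair
5. xor.ALU @i8  | tail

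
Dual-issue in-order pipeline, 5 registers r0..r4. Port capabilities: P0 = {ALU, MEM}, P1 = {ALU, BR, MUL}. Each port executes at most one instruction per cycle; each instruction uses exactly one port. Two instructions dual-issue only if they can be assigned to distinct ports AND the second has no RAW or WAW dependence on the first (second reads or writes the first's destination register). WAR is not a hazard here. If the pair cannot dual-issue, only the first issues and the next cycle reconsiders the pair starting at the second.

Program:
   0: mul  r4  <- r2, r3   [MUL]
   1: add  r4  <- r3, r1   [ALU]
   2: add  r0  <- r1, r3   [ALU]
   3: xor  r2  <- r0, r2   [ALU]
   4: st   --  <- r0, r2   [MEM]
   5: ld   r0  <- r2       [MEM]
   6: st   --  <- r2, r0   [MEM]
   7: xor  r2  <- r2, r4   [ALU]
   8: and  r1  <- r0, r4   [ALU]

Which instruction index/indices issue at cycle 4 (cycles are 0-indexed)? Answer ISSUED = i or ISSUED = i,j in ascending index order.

t=0 i0:mul.MUL ; WAW r4
t=1 i1&i2:add.ALU add.ALU ; 2-wide
t=2 i3:xor.ALU ; RAW r2
t=3 i4:st.MEM ; no-port MEM/MEM
t=4 i5:ld.MEM ; no-port MEM/MEM
t=5 i6&i7:st.MEM xor.ALU ; 2-wide
t=6 i8:and.ALU ; tail

ISSUED = 5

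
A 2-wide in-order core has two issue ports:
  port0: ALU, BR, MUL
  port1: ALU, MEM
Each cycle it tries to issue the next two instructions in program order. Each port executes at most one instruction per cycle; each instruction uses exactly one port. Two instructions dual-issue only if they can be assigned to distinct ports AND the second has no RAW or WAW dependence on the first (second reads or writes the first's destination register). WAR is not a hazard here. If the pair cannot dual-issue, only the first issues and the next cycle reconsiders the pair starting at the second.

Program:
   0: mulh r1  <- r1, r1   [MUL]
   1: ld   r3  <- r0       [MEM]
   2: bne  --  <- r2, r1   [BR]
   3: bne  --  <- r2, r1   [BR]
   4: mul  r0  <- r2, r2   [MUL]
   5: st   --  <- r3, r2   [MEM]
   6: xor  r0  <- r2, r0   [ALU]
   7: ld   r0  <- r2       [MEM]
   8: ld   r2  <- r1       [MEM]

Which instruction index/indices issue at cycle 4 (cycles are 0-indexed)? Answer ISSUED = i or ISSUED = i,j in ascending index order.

ISSUED = 6

  cy0 -> i0+i1 (mulh+ld) dual
  cy1 -> i2 (bne) no-port BR/BR
  cy2 -> i3 (bne) no-port BR/MUL
  cy3 -> i4+i5 (mul+st) dual
  cy4 -> i6 (xor) WAW r0
  cy5 -> i7 (ld) no-port MEM/MEM
  cy6 -> i8 (ld) tail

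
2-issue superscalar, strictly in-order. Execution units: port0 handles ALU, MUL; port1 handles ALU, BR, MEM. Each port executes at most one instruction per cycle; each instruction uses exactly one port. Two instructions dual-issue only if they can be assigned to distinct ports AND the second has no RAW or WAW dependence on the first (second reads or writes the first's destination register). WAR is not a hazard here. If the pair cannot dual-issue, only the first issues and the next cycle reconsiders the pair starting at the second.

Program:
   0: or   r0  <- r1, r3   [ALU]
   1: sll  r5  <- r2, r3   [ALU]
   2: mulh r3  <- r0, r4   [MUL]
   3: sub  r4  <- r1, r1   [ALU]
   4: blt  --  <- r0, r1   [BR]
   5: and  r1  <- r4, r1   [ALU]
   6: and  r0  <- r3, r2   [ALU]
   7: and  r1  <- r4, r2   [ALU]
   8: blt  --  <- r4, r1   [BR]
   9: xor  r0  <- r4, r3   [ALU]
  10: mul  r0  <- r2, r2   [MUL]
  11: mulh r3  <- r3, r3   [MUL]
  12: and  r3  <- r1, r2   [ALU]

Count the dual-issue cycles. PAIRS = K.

[0] i0+i1  or.ALU;sll.ALU  -- dual
[1] i2+i3  mulh.MUL;sub.ALU  -- dual
[2] i4+i5  blt.BR;and.ALU  -- dual
[3] i6+i7  and.ALU;and.ALU  -- dual
[4] i8+i9  blt.BR;xor.ALU  -- dual
[5] i10  mul.MUL  -- no-port MUL/MUL
[6] i11  mulh.MUL  -- WAW r3
[7] i12  and.ALU  -- tail

PAIRS = 5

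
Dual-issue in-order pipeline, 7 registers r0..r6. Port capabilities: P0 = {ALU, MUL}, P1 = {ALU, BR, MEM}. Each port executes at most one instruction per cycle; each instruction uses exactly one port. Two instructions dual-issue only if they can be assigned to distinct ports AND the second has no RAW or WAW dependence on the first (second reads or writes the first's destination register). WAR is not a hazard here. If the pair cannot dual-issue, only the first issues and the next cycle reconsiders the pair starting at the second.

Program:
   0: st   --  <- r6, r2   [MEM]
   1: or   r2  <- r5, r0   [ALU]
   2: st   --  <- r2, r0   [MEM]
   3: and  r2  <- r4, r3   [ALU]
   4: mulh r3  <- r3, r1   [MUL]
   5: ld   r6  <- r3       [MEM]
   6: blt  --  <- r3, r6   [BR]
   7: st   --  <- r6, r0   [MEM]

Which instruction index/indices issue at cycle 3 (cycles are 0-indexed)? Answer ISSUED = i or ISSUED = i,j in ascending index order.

c0: i0+i1 st or  pair
c1: i2+i3 st and  pair
c2: i4 mulh  RAW r3
c3: i5 ld  no-port MEM/BR
c4: i6 blt  no-port BR/MEM
c5: i7 st  tail

ISSUED = 5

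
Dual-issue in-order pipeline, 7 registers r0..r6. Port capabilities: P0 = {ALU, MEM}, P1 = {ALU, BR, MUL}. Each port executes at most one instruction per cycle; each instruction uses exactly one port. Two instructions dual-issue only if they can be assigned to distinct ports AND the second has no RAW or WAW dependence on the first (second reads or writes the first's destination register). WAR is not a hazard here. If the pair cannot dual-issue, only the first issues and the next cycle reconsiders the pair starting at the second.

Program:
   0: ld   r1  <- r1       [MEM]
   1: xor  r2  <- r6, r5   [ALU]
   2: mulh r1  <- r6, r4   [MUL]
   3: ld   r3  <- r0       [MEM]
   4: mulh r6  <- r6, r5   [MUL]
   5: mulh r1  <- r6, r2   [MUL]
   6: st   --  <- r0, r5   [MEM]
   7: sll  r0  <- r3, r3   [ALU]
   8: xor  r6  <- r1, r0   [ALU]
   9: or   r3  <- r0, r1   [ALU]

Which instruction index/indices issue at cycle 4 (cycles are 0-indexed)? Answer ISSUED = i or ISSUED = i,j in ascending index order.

ISSUED = 7

c0: i0+i1 ld.MEM;xor.ALU  dual
c1: i2+i3 mulh.MUL;ld.MEM  dual
c2: i4 mulh.MUL  no-port MUL/MUL
c3: i5+i6 mulh.MUL;st.MEM  dual
c4: i7 sll.ALU  RAW r0
c5: i8+i9 xor.ALU;or.ALU  dual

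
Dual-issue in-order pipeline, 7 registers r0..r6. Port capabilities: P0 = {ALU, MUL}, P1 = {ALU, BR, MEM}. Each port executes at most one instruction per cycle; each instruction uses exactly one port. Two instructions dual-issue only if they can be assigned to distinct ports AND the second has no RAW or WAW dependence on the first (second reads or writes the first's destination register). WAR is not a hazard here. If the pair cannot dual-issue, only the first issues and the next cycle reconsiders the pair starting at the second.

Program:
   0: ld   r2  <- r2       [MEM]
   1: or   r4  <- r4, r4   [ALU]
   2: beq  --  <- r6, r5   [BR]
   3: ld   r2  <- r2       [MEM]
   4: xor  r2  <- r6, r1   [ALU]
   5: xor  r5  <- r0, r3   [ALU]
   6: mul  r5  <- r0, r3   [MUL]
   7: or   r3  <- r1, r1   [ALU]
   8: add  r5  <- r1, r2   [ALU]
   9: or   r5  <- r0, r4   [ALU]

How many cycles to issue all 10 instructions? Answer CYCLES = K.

[0] i0/i1  ld;or  -- dual
[1] i2  beq  -- no-port BR/MEM
[2] i3  ld  -- WAW r2
[3] i4/i5  xor;xor  -- dual
[4] i6/i7  mul;or  -- dual
[5] i8  add  -- WAW r5
[6] i9  or  -- tail

CYCLES = 7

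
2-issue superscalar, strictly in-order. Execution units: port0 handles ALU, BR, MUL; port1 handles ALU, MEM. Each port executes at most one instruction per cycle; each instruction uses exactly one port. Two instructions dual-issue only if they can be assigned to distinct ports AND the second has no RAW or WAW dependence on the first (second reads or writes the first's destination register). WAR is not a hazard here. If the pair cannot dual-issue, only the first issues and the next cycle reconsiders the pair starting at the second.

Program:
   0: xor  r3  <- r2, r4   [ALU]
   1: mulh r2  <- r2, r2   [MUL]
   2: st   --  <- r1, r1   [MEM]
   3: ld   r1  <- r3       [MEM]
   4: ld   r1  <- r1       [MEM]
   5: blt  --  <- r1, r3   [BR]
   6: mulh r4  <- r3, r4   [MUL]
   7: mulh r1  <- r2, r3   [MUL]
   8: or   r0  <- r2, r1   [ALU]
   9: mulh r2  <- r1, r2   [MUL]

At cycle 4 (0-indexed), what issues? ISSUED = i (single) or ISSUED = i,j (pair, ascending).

  cy0 -> i0&i1 (xor.ALU;mulh.MUL) dual
  cy1 -> i2 (st.MEM) no-port MEM/MEM
  cy2 -> i3 (ld.MEM) no-port MEM/MEM
  cy3 -> i4 (ld.MEM) RAW r1
  cy4 -> i5 (blt.BR) no-port BR/MUL
  cy5 -> i6 (mulh.MUL) no-port MUL/MUL
  cy6 -> i7 (mulh.MUL) RAW r1
  cy7 -> i8&i9 (or.ALU;mulh.MUL) dual

ISSUED = 5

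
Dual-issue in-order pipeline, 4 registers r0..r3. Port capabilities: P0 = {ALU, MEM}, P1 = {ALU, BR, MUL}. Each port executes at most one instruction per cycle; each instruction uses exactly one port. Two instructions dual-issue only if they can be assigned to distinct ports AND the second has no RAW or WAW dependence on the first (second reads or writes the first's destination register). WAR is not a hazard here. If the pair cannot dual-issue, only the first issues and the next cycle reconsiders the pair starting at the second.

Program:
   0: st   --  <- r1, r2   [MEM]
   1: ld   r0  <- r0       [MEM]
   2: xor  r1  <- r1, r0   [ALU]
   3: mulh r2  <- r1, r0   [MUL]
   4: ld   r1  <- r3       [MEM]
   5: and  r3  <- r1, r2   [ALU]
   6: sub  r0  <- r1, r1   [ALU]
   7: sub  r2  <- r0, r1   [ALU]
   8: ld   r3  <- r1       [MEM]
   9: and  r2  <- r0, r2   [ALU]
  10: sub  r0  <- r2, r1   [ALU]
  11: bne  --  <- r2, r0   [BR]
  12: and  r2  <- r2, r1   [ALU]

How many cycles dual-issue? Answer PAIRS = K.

PAIRS = 4

t=0 i0:st ; no-port MEM/MEM
t=1 i1:ld ; RAW r0
t=2 i2:xor ; RAW r1
t=3 i3,i4:mulh;ld ; 2-wide
t=4 i5,i6:and;sub ; 2-wide
t=5 i7,i8:sub;ld ; 2-wide
t=6 i9:and ; RAW r2
t=7 i10:sub ; RAW r0
t=8 i11,i12:bne;and ; 2-wide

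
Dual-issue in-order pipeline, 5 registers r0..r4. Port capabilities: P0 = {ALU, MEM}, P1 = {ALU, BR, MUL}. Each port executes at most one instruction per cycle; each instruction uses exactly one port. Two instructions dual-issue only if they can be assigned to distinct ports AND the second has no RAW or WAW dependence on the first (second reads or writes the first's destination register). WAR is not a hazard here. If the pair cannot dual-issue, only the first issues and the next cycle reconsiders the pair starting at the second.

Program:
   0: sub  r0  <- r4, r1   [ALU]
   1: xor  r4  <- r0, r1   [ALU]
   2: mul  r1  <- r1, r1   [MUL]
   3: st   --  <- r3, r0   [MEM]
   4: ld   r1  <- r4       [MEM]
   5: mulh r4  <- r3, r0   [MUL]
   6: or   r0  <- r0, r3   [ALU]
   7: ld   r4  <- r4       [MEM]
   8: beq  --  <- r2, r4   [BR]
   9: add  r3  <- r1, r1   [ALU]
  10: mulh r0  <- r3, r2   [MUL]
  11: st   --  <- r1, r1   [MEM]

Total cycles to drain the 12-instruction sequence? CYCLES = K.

[0] i0  sub  -- RAW r0
[1] i1,i2  xor+mul  -- 2-wide
[2] i3  st  -- no-port MEM/MEM
[3] i4,i5  ld+mulh  -- 2-wide
[4] i6,i7  or+ld  -- 2-wide
[5] i8,i9  beq+add  -- 2-wide
[6] i10,i11  mulh+st  -- 2-wide

CYCLES = 7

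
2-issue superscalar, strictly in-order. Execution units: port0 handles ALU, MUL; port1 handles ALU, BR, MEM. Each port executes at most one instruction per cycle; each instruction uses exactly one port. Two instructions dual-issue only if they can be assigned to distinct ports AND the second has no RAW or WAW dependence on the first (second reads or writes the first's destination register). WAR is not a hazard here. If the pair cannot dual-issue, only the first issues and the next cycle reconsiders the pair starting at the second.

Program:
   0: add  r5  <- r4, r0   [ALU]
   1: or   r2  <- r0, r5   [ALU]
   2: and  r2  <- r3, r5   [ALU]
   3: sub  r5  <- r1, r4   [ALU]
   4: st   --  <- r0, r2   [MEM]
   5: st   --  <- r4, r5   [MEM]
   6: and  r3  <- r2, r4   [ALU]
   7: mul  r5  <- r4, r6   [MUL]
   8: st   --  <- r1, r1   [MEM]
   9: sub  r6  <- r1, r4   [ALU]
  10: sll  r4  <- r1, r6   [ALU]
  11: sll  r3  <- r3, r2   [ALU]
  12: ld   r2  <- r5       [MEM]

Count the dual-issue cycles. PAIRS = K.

c0: i0 add.ALU  RAW r5
c1: i1 or.ALU  WAW r2
c2: i2/i3 and.ALU/sub.ALU  dual
c3: i4 st.MEM  no-port MEM/MEM
c4: i5/i6 st.MEM/and.ALU  dual
c5: i7/i8 mul.MUL/st.MEM  dual
c6: i9 sub.ALU  RAW r6
c7: i10/i11 sll.ALU/sll.ALU  dual
c8: i12 ld.MEM  tail

PAIRS = 4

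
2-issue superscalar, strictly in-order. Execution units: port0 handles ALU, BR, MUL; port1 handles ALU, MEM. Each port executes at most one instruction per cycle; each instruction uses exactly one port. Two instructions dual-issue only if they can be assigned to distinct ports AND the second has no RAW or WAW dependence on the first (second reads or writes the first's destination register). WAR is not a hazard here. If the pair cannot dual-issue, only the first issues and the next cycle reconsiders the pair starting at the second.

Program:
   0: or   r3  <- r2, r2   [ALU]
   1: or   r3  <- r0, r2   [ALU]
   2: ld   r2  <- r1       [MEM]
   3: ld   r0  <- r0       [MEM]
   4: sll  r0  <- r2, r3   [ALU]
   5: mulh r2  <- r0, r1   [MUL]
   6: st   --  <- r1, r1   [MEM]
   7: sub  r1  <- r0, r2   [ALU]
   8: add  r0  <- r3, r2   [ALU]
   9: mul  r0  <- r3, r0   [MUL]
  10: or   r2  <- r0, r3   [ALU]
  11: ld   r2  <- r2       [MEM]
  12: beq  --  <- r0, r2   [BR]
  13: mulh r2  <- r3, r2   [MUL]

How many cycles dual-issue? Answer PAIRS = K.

0. or @i0  | WAW r3
1. or;ld @i1&i2  | 2-wide
2. ld @i3  | WAW r0
3. sll @i4  | RAW r0
4. mulh;st @i5&i6  | 2-wide
5. sub;add @i7&i8  | 2-wide
6. mul @i9  | RAW r0
7. or @i10  | RAW+WAW r2
8. ld @i11  | RAW r2
9. beq @i12  | no-port BR/MUL
10. mulh @i13  | tail

PAIRS = 3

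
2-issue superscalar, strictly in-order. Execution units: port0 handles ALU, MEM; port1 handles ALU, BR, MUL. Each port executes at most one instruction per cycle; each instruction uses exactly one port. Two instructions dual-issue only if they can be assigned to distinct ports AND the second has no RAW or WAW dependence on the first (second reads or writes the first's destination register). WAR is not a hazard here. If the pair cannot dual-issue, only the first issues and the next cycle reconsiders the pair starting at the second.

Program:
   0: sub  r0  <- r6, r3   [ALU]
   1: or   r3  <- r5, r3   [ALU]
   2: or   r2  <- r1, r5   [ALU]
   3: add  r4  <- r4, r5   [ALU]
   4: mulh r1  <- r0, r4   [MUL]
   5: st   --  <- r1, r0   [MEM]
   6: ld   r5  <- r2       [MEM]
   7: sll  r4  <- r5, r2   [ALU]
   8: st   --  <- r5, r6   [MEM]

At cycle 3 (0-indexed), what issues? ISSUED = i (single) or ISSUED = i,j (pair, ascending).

ISSUED = 5

  cy0 -> i0+i1 (sub;or) pair
  cy1 -> i2+i3 (or;add) pair
  cy2 -> i4 (mulh) RAW r1
  cy3 -> i5 (st) no-port MEM/MEM
  cy4 -> i6 (ld) RAW r5
  cy5 -> i7+i8 (sll;st) pair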